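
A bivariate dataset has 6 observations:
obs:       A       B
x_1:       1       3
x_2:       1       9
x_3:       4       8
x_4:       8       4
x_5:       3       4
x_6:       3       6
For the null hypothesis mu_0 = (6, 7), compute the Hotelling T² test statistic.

Step 1 — sample mean vector:
  mean(A) = (1 + 1 + 4 + 8 + 3 + 3) / 6 = 20/6 = 3.3333
  mean(B) = (3 + 9 + 8 + 4 + 4 + 6) / 6 = 34/6 = 5.6667
  x̄ = (3.3333, 5.6667),  deviation x̄ - mu_0 = (3.3333, 5.6667) - (6, 7) = (-2.6667, -1.3333).

Step 2 — sample covariance matrix, S[i,j] = (1/(n-1)) · Σ_k (x_{k,i} - mean_i) · (x_{k,j} - mean_j), divisor n-1 = 5:
  S[A,A] = ((-2.3333)·(-2.3333) + (-2.3333)·(-2.3333) + (0.6667)·(0.6667) + (4.6667)·(4.6667) + (-0.3333)·(-0.3333) + (-0.3333)·(-0.3333)) / 5 = 33.3333/5 = 6.6667
  S[A,B] = ((-2.3333)·(-2.6667) + (-2.3333)·(3.3333) + (0.6667)·(2.3333) + (4.6667)·(-1.6667) + (-0.3333)·(-1.6667) + (-0.3333)·(0.3333)) / 5 = -7.3333/5 = -1.4667
  S[B,B] = ((-2.6667)·(-2.6667) + (3.3333)·(3.3333) + (2.3333)·(2.3333) + (-1.6667)·(-1.6667) + (-1.6667)·(-1.6667) + (0.3333)·(0.3333)) / 5 = 29.3333/5 = 5.8667
  S = [[6.6667, -1.4667],
 [-1.4667, 5.8667]].

Step 3 — invert S. det(S) = 6.6667·5.8667 - (-1.4667)² = 36.96.
  S^{-1} = (1/det) · [[d, -b], [-b, a]] = [[0.1587, 0.0397],
 [0.0397, 0.1804]].

Step 4 — quadratic form (x̄ - mu_0)^T · S^{-1} · (x̄ - mu_0):
  S^{-1} · (x̄ - mu_0) = (-0.4762, -0.3463),
  (x̄ - mu_0)^T · [...] = (-2.6667)·(-0.4762) + (-1.3333)·(-0.3463) = 1.7316.

Step 5 — scale by n: T² = 6 · 1.7316 = 10.3896.

T² ≈ 10.3896


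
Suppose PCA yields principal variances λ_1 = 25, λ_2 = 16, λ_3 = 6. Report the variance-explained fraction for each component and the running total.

Step 1 — total variance = trace(Sigma) = Σ λ_i = 25 + 16 + 6 = 47.

Step 2 — fraction explained by component i = λ_i / Σ λ:
  PC1: 25/47 = 0.5319
  PC2: 16/47 = 0.3404
  PC3: 6/47 = 0.1277

Step 3 — cumulative fraction after k components = (λ_1 + ... + λ_k) / Σ λ:
  k = 1: 25/47 = 0.5319
  k = 2: (25 + 16)/47 = 41/47 = 0.8723
  k = 3: (25 + 16 + 6)/47 = 47/47 = 1

Summary (fraction, with percent):

explained: PC1 0.5319 (53.19%), PC2 0.3404 (34.04%), PC3 0.1277 (12.77%);  cumulative: 0.5319, 0.8723, 1


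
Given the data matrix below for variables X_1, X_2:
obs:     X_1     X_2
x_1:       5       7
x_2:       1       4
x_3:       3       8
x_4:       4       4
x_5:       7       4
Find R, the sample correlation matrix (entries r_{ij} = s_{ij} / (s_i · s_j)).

Step 1 — column means:
  mean(X_1) = (5 + 1 + 3 + 4 + 7) / 5 = 20/5 = 4
  mean(X_2) = (7 + 4 + 8 + 4 + 4) / 5 = 27/5 = 5.4

Step 2 — sample variances and covariances s[i,j] = (1/(n-1)) · Σ_k (x_{k,i} - mean_i) · (x_{k,j} - mean_j), with n-1 = 4:
  s[X_1,X_1] = ((1)·(1) + (-3)·(-3) + (-1)·(-1) + (0)·(0) + (3)·(3)) / 4 = 20/4 = 5
  s[X_1,X_2] = ((1)·(1.6) + (-3)·(-1.4) + (-1)·(2.6) + (0)·(-1.4) + (3)·(-1.4)) / 4 = -1/4 = -0.25
  s[X_2,X_2] = ((1.6)·(1.6) + (-1.4)·(-1.4) + (2.6)·(2.6) + (-1.4)·(-1.4) + (-1.4)·(-1.4)) / 4 = 15.2/4 = 3.8
  Sample standard deviations s_i = √(s[i,i]):
  s(X_1) = √(5) = 2.2361
  s(X_2) = √(3.8) = 1.9494

Step 3 — r_{ij} = s_{ij} / (s_i · s_j):
  r[X_1,X_1] = 1 (diagonal).
  r[X_1,X_2] = -0.25 / (2.2361 · 1.9494) = -0.25 / 4.3589 = -0.0574
  r[X_2,X_2] = 1 (diagonal).

R is symmetric with unit diagonal. Assembling:

R = [[1, -0.0574],
 [-0.0574, 1]]


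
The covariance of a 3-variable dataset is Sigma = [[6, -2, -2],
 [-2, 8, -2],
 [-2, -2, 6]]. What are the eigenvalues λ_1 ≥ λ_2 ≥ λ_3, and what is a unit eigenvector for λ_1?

Step 1 — characteristic polynomial p(λ) = det(λI - Sigma) = λ³ - tr·λ² + c_1·λ - det, where tr = trace, c_1 = sum of the principal 2×2 minors, det = det(Sigma):
  tr = 6 + 8 + 6 = 20,
  c_1 = (6·8 - (-2)²) + (6·6 - (-2)²) + (8·6 - (-2)²) = 44 + 32 + 44 = 120,
  det = 6·(8·6 - (-2)²) - (-2)·((-2)·6 - (-2)·(-2)) + (-2)·((-2)·(-2) - 8·(-2)) = 6·(44) - (-2)·(-16) + (-2)·(20) = 192.
  So p(λ) = λ³ - 20λ² + 120λ - 192.
Step 2 — look for an integer root (rational root theorem: any rational root is an integer divisor of 192). Testing λ = 8:
  p(8) = 512 - 1280 + 960 - 192 = 0  ✓
  Dividing out (λ - 8): p(λ) = (λ - 8)(λ² - 12λ + 24).
Step 3 — remaining eigenvalues from the quadratic λ² - 12λ + 24 = 0:
  Δ = 12² - 4·24 = 144 - 96 = 48,  λ = (12 ± √48)/2 = (12 ± 6.9282)/2 ≈ 9.4641 or 2.5359.
  Sorted: λ_1 = 9.4641,  λ_2 = 8,  λ_3 = 2.5359  (check: sum = 20 = tr ✓).

Step 4 — unit eigenvector for λ_1 ≈ 9.4641: v spans the null space of (Sigma - λ_1 I), whose rows are
  r_1 = (-3.4641, -2, -2),  r_2 = (-2, -1.4641, -2),  r_3 = (-2, -2, -3.4641).
  v is orthogonal to every row, so take v ∝ r_1 × r_2 = ((-2)·(-2) - (-2)·(-1.4641), (-2)·(-2) - (-3.4641)·(-2), (-3.4641)·(-1.4641) - (-2)·(-2)) ≈ (1.0718, -2.9282, 1.0718).
  Let u = (1.0718, -2.9282, 1.0718).
  ||u|| = √((1.0718)² + (-2.9282)² + (1.0718)²) = √(10.8719) ≈ 3.2973,  v_1 = u/||u|| ≈ (0.3251, -0.8881, 0.3251) (||v_1|| = 1).

λ_1 = 9.4641,  λ_2 = 8,  λ_3 = 2.5359;  v_1 ≈ (0.3251, -0.8881, 0.3251)


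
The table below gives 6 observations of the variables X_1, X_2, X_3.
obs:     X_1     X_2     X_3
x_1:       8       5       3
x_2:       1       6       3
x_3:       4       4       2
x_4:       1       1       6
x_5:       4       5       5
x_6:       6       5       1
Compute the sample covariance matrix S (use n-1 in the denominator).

Step 1 — column means:
  mean(X_1) = (8 + 1 + 4 + 1 + 4 + 6) / 6 = 24/6 = 4
  mean(X_2) = (5 + 6 + 4 + 1 + 5 + 5) / 6 = 26/6 = 4.3333
  mean(X_3) = (3 + 3 + 2 + 6 + 5 + 1) / 6 = 20/6 = 3.3333

Step 2 — sample covariance S[i,j] = (1/(n-1)) · Σ_k (x_{k,i} - mean_i) · (x_{k,j} - mean_j), with n-1 = 5.
  S[X_1,X_1] = ((4)·(4) + (-3)·(-3) + (0)·(0) + (-3)·(-3) + (0)·(0) + (2)·(2)) / 5 = 38/5 = 7.6
  S[X_1,X_2] = ((4)·(0.6667) + (-3)·(1.6667) + (0)·(-0.3333) + (-3)·(-3.3333) + (0)·(0.6667) + (2)·(0.6667)) / 5 = 9/5 = 1.8
  S[X_1,X_3] = ((4)·(-0.3333) + (-3)·(-0.3333) + (0)·(-1.3333) + (-3)·(2.6667) + (0)·(1.6667) + (2)·(-2.3333)) / 5 = -13/5 = -2.6
  S[X_2,X_2] = ((0.6667)·(0.6667) + (1.6667)·(1.6667) + (-0.3333)·(-0.3333) + (-3.3333)·(-3.3333) + (0.6667)·(0.6667) + (0.6667)·(0.6667)) / 5 = 15.3333/5 = 3.0667
  S[X_2,X_3] = ((0.6667)·(-0.3333) + (1.6667)·(-0.3333) + (-0.3333)·(-1.3333) + (-3.3333)·(2.6667) + (0.6667)·(1.6667) + (0.6667)·(-2.3333)) / 5 = -9.6667/5 = -1.9333
  S[X_3,X_3] = ((-0.3333)·(-0.3333) + (-0.3333)·(-0.3333) + (-1.3333)·(-1.3333) + (2.6667)·(2.6667) + (1.6667)·(1.6667) + (-2.3333)·(-2.3333)) / 5 = 17.3333/5 = 3.4667

S is symmetric (S[j,i] = S[i,j]). Assembling:

S = [[7.6, 1.8, -2.6],
 [1.8, 3.0667, -1.9333],
 [-2.6, -1.9333, 3.4667]]


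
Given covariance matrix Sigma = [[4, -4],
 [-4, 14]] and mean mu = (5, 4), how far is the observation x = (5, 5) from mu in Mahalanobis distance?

Step 1 — centre the observation: (x - mu) = (0, 1).

Step 2 — invert Sigma. det(Sigma) = 4·14 - (-4)² = 40.
  Sigma^{-1} = (1/det) · [[d, -b], [-b, a]] = [[0.35, 0.1],
 [0.1, 0.1]].

Step 3 — form the quadratic (x - mu)^T · Sigma^{-1} · (x - mu):
  Sigma^{-1} · (x - mu) = (0.1, 0.1).
  (x - mu)^T · [Sigma^{-1} · (x - mu)] = (0)·(0.1) + (1)·(0.1) = 0.1.

Step 4 — take square root: d = √(0.1) ≈ 0.3162.

d(x, mu) = √(0.1) ≈ 0.3162


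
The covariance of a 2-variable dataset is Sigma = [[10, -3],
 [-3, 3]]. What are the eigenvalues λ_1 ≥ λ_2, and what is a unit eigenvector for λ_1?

Step 1 — characteristic polynomial of 2×2 Sigma:
  det(Sigma - λI) = λ² - trace · λ + det = 0.
  trace = 10 + 3 = 13, det = 10·3 - (-3)² = 21.
Step 2 — discriminant:
  Δ = trace² - 4·det = 169 - 84 = 85.
Step 3 — eigenvalues:
  λ = (trace ± √Δ)/2 = (13 ± 9.2195)/2,
  λ_1 = 11.1098,  λ_2 = 1.8902.

Step 4 — unit eigenvector for λ_1: solve (Sigma - λ_1 I)v = 0. First row:
  (10 - 11.1098)·v_x + (-3)·v_y = 0, i.e. (-1.1098)·v_x + (-3)·v_y = 0,
  so v ∝ (b, λ_1 - a) = (-3, 1.1098); multiply by -1 so the first entry is positive: u = (3, -1.1098).
  ||u|| = √((3)² + (-1.1098)²) = √(10.2316) ≈ 3.1987,
  v_1 = u/||u|| ≈ (0.9379, -0.3469) (||v_1|| = 1).

λ_1 = 11.1098,  λ_2 = 1.8902;  v_1 ≈ (0.9379, -0.3469)


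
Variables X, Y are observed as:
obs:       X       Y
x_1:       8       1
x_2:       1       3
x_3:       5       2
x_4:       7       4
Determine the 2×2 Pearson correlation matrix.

Step 1 — column means:
  mean(X) = (8 + 1 + 5 + 7) / 4 = 21/4 = 5.25
  mean(Y) = (1 + 3 + 2 + 4) / 4 = 10/4 = 2.5

Step 2 — sample variances and covariances s[i,j] = (1/(n-1)) · Σ_k (x_{k,i} - mean_i) · (x_{k,j} - mean_j), with n-1 = 3:
  s[X,X] = ((2.75)·(2.75) + (-4.25)·(-4.25) + (-0.25)·(-0.25) + (1.75)·(1.75)) / 3 = 28.75/3 = 9.5833
  s[X,Y] = ((2.75)·(-1.5) + (-4.25)·(0.5) + (-0.25)·(-0.5) + (1.75)·(1.5)) / 3 = -3.5/3 = -1.1667
  s[Y,Y] = ((-1.5)·(-1.5) + (0.5)·(0.5) + (-0.5)·(-0.5) + (1.5)·(1.5)) / 3 = 5/3 = 1.6667
  Sample standard deviations s_i = √(s[i,i]):
  s(X) = √(9.5833) = 3.0957
  s(Y) = √(1.6667) = 1.291

Step 3 — r_{ij} = s_{ij} / (s_i · s_j):
  r[X,X] = 1 (diagonal).
  r[X,Y] = -1.1667 / (3.0957 · 1.291) = -1.1667 / 3.9965 = -0.2919
  r[Y,Y] = 1 (diagonal).

R is symmetric with unit diagonal. Assembling:

R = [[1, -0.2919],
 [-0.2919, 1]]


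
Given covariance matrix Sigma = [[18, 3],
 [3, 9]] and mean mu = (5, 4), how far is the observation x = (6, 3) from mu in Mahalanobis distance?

Step 1 — centre the observation: (x - mu) = (1, -1).

Step 2 — invert Sigma. det(Sigma) = 18·9 - (3)² = 153.
  Sigma^{-1} = (1/det) · [[d, -b], [-b, a]] = [[0.0588, -0.0196],
 [-0.0196, 0.1176]].

Step 3 — form the quadratic (x - mu)^T · Sigma^{-1} · (x - mu):
  Sigma^{-1} · (x - mu) = (0.0784, -0.1373).
  (x - mu)^T · [Sigma^{-1} · (x - mu)] = (1)·(0.0784) + (-1)·(-0.1373) = 0.2157.

Step 4 — take square root: d = √(0.2157) ≈ 0.4644.

d(x, mu) = √(0.2157) ≈ 0.4644


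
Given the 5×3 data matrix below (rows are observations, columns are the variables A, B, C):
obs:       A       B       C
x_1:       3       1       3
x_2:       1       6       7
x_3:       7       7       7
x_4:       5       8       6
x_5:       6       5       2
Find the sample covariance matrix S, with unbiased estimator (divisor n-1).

Step 1 — column means:
  mean(A) = (3 + 1 + 7 + 5 + 6) / 5 = 22/5 = 4.4
  mean(B) = (1 + 6 + 7 + 8 + 5) / 5 = 27/5 = 5.4
  mean(C) = (3 + 7 + 7 + 6 + 2) / 5 = 25/5 = 5

Step 2 — sample covariance S[i,j] = (1/(n-1)) · Σ_k (x_{k,i} - mean_i) · (x_{k,j} - mean_j), with n-1 = 4.
  S[A,A] = ((-1.4)·(-1.4) + (-3.4)·(-3.4) + (2.6)·(2.6) + (0.6)·(0.6) + (1.6)·(1.6)) / 4 = 23.2/4 = 5.8
  S[A,B] = ((-1.4)·(-4.4) + (-3.4)·(0.6) + (2.6)·(1.6) + (0.6)·(2.6) + (1.6)·(-0.4)) / 4 = 9.2/4 = 2.3
  S[A,C] = ((-1.4)·(-2) + (-3.4)·(2) + (2.6)·(2) + (0.6)·(1) + (1.6)·(-3)) / 4 = -3/4 = -0.75
  S[B,B] = ((-4.4)·(-4.4) + (0.6)·(0.6) + (1.6)·(1.6) + (2.6)·(2.6) + (-0.4)·(-0.4)) / 4 = 29.2/4 = 7.3
  S[B,C] = ((-4.4)·(-2) + (0.6)·(2) + (1.6)·(2) + (2.6)·(1) + (-0.4)·(-3)) / 4 = 17/4 = 4.25
  S[C,C] = ((-2)·(-2) + (2)·(2) + (2)·(2) + (1)·(1) + (-3)·(-3)) / 4 = 22/4 = 5.5

S is symmetric (S[j,i] = S[i,j]). Assembling:

S = [[5.8, 2.3, -0.75],
 [2.3, 7.3, 4.25],
 [-0.75, 4.25, 5.5]]


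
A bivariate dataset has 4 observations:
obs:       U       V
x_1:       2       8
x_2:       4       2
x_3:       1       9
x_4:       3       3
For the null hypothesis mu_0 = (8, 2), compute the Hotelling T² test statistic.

Step 1 — sample mean vector:
  mean(U) = (2 + 4 + 1 + 3) / 4 = 10/4 = 2.5
  mean(V) = (8 + 2 + 9 + 3) / 4 = 22/4 = 5.5
  x̄ = (2.5, 5.5),  deviation x̄ - mu_0 = (2.5, 5.5) - (8, 2) = (-5.5, 3.5).

Step 2 — sample covariance matrix, S[i,j] = (1/(n-1)) · Σ_k (x_{k,i} - mean_i) · (x_{k,j} - mean_j), divisor n-1 = 3:
  S[U,U] = ((-0.5)·(-0.5) + (1.5)·(1.5) + (-1.5)·(-1.5) + (0.5)·(0.5)) / 3 = 5/3 = 1.6667
  S[U,V] = ((-0.5)·(2.5) + (1.5)·(-3.5) + (-1.5)·(3.5) + (0.5)·(-2.5)) / 3 = -13/3 = -4.3333
  S[V,V] = ((2.5)·(2.5) + (-3.5)·(-3.5) + (3.5)·(3.5) + (-2.5)·(-2.5)) / 3 = 37/3 = 12.3333
  S = [[1.6667, -4.3333],
 [-4.3333, 12.3333]].

Step 3 — invert S. det(S) = 1.6667·12.3333 - (-4.3333)² = 1.7778.
  S^{-1} = (1/det) · [[d, -b], [-b, a]] = [[6.9375, 2.4375],
 [2.4375, 0.9375]].

Step 4 — quadratic form (x̄ - mu_0)^T · S^{-1} · (x̄ - mu_0):
  S^{-1} · (x̄ - mu_0) = (-29.625, -10.125),
  (x̄ - mu_0)^T · [...] = (-5.5)·(-29.625) + (3.5)·(-10.125) = 127.5.

Step 5 — scale by n: T² = 4 · 127.5 = 510.

T² ≈ 510


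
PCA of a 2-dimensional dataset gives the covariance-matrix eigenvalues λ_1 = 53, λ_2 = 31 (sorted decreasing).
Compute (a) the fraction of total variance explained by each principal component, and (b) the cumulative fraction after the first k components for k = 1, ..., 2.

Step 1 — total variance = trace(Sigma) = Σ λ_i = 53 + 31 = 84.

Step 2 — fraction explained by component i = λ_i / Σ λ:
  PC1: 53/84 = 0.631
  PC2: 31/84 = 0.369

Step 3 — cumulative fraction after k components = (λ_1 + ... + λ_k) / Σ λ:
  k = 1: 53/84 = 0.631
  k = 2: (53 + 31)/84 = 84/84 = 1

Summary (fraction, with percent):

explained: PC1 0.631 (63.1%), PC2 0.369 (36.9%);  cumulative: 0.631, 1


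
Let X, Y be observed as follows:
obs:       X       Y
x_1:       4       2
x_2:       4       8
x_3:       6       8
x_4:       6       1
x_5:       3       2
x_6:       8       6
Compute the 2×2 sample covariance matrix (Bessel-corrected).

Step 1 — column means:
  mean(X) = (4 + 4 + 6 + 6 + 3 + 8) / 6 = 31/6 = 5.1667
  mean(Y) = (2 + 8 + 8 + 1 + 2 + 6) / 6 = 27/6 = 4.5

Step 2 — sample covariance S[i,j] = (1/(n-1)) · Σ_k (x_{k,i} - mean_i) · (x_{k,j} - mean_j), with n-1 = 5.
  S[X,X] = ((-1.1667)·(-1.1667) + (-1.1667)·(-1.1667) + (0.8333)·(0.8333) + (0.8333)·(0.8333) + (-2.1667)·(-2.1667) + (2.8333)·(2.8333)) / 5 = 16.8333/5 = 3.3667
  S[X,Y] = ((-1.1667)·(-2.5) + (-1.1667)·(3.5) + (0.8333)·(3.5) + (0.8333)·(-3.5) + (-2.1667)·(-2.5) + (2.8333)·(1.5)) / 5 = 8.5/5 = 1.7
  S[Y,Y] = ((-2.5)·(-2.5) + (3.5)·(3.5) + (3.5)·(3.5) + (-3.5)·(-3.5) + (-2.5)·(-2.5) + (1.5)·(1.5)) / 5 = 51.5/5 = 10.3

S is symmetric (S[j,i] = S[i,j]). Assembling:

S = [[3.3667, 1.7],
 [1.7, 10.3]]


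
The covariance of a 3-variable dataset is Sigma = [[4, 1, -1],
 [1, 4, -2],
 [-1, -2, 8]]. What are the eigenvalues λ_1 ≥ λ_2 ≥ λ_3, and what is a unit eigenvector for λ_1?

Step 1 — characteristic polynomial p(λ) = det(λI - Sigma) = λ³ - tr·λ² + c_1·λ - det, where tr = trace, c_1 = sum of the principal 2×2 minors, det = det(Sigma):
  tr = 4 + 4 + 8 = 16,
  c_1 = (4·4 - (1)²) + (4·8 - (-1)²) + (4·8 - (-2)²) = 15 + 31 + 28 = 74,
  det = 4·(4·8 - (-2)²) - (1)·((1)·8 - (-2)·(-1)) + (-1)·((1)·(-2) - 4·(-1)) = 4·(28) - (1)·(6) + (-1)·(2) = 104.
  So p(λ) = λ³ - 16λ² + 74λ - 104.
Step 2 — look for an integer root (rational root theorem: any rational root is an integer divisor of 104). Testing λ = 4:
  p(4) = 64 - 256 + 296 - 104 = 0  ✓
  Dividing out (λ - 4): p(λ) = (λ - 4)(λ² - 12λ + 26).
Step 3 — remaining eigenvalues from the quadratic λ² - 12λ + 26 = 0:
  Δ = 12² - 4·26 = 144 - 104 = 40,  λ = (12 ± √40)/2 = (12 ± 6.3246)/2 ≈ 9.1623 or 2.8377.
  Sorted: λ_1 = 9.1623,  λ_2 = 4,  λ_3 = 2.8377  (check: sum = 16 = tr ✓).

Step 4 — unit eigenvector for λ_1 ≈ 9.1623: v spans the null space of (Sigma - λ_1 I), whose rows are
  r_1 = (-5.1623, 1, -1),  r_2 = (1, -5.1623, -2),  r_3 = (-1, -2, -1.1623).
  v is orthogonal to every row, so take v ∝ r_1 × r_2 = ((1)·(-2) - (-1)·(-5.1623), (-1)·(1) - (-5.1623)·(-2), (-5.1623)·(-5.1623) - (1)·(1)) ≈ (-7.1623, -11.3246, 25.6491).
  Rescale (multiply by -1 so the first nonzero entry is positive): u = (7.1623, 11.3246, -25.6491).
  ||u|| = √((7.1623)² + (11.3246)² + (-25.6491)²) = √(837.4207) ≈ 28.9382,  v_1 = u/||u|| ≈ (0.2475, 0.3913, -0.8863) (||v_1|| = 1).

λ_1 = 9.1623,  λ_2 = 4,  λ_3 = 2.8377;  v_1 ≈ (0.2475, 0.3913, -0.8863)


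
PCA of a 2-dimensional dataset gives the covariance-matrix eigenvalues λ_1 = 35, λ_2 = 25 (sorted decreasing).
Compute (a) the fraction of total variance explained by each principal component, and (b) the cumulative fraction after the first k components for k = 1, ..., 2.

Step 1 — total variance = trace(Sigma) = Σ λ_i = 35 + 25 = 60.

Step 2 — fraction explained by component i = λ_i / Σ λ:
  PC1: 35/60 = 0.5833
  PC2: 25/60 = 0.4167

Step 3 — cumulative fraction after k components = (λ_1 + ... + λ_k) / Σ λ:
  k = 1: 35/60 = 0.5833
  k = 2: (35 + 25)/60 = 60/60 = 1

Summary (fraction, with percent):

explained: PC1 0.5833 (58.33%), PC2 0.4167 (41.67%);  cumulative: 0.5833, 1


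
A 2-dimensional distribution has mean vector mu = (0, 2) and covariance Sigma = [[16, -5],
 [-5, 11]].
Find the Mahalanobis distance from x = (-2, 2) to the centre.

Step 1 — centre the observation: (x - mu) = (-2, 0).

Step 2 — invert Sigma. det(Sigma) = 16·11 - (-5)² = 151.
  Sigma^{-1} = (1/det) · [[d, -b], [-b, a]] = [[0.0728, 0.0331],
 [0.0331, 0.106]].

Step 3 — form the quadratic (x - mu)^T · Sigma^{-1} · (x - mu):
  Sigma^{-1} · (x - mu) = (-0.1457, -0.0662).
  (x - mu)^T · [Sigma^{-1} · (x - mu)] = (-2)·(-0.1457) + (0)·(-0.0662) = 0.2914.

Step 4 — take square root: d = √(0.2914) ≈ 0.5398.

d(x, mu) = √(0.2914) ≈ 0.5398


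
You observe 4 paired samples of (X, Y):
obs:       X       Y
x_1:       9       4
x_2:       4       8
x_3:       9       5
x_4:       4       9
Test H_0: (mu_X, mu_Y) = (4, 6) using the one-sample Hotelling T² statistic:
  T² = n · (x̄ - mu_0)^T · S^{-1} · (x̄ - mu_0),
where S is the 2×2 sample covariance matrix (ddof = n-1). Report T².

Step 1 — sample mean vector:
  mean(X) = (9 + 4 + 9 + 4) / 4 = 26/4 = 6.5
  mean(Y) = (4 + 8 + 5 + 9) / 4 = 26/4 = 6.5
  x̄ = (6.5, 6.5),  deviation x̄ - mu_0 = (6.5, 6.5) - (4, 6) = (2.5, 0.5).

Step 2 — sample covariance matrix, S[i,j] = (1/(n-1)) · Σ_k (x_{k,i} - mean_i) · (x_{k,j} - mean_j), divisor n-1 = 3:
  S[X,X] = ((2.5)·(2.5) + (-2.5)·(-2.5) + (2.5)·(2.5) + (-2.5)·(-2.5)) / 3 = 25/3 = 8.3333
  S[X,Y] = ((2.5)·(-2.5) + (-2.5)·(1.5) + (2.5)·(-1.5) + (-2.5)·(2.5)) / 3 = -20/3 = -6.6667
  S[Y,Y] = ((-2.5)·(-2.5) + (1.5)·(1.5) + (-1.5)·(-1.5) + (2.5)·(2.5)) / 3 = 17/3 = 5.6667
  S = [[8.3333, -6.6667],
 [-6.6667, 5.6667]].

Step 3 — invert S. det(S) = 8.3333·5.6667 - (-6.6667)² = 2.7778.
  S^{-1} = (1/det) · [[d, -b], [-b, a]] = [[2.04, 2.4],
 [2.4, 3]].

Step 4 — quadratic form (x̄ - mu_0)^T · S^{-1} · (x̄ - mu_0):
  S^{-1} · (x̄ - mu_0) = (6.3, 7.5),
  (x̄ - mu_0)^T · [...] = (2.5)·(6.3) + (0.5)·(7.5) = 19.5.

Step 5 — scale by n: T² = 4 · 19.5 = 78.

T² ≈ 78


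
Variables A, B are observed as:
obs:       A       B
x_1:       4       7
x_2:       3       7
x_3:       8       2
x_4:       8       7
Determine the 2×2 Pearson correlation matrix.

Step 1 — column means:
  mean(A) = (4 + 3 + 8 + 8) / 4 = 23/4 = 5.75
  mean(B) = (7 + 7 + 2 + 7) / 4 = 23/4 = 5.75

Step 2 — sample variances and covariances s[i,j] = (1/(n-1)) · Σ_k (x_{k,i} - mean_i) · (x_{k,j} - mean_j), with n-1 = 3:
  s[A,A] = ((-1.75)·(-1.75) + (-2.75)·(-2.75) + (2.25)·(2.25) + (2.25)·(2.25)) / 3 = 20.75/3 = 6.9167
  s[A,B] = ((-1.75)·(1.25) + (-2.75)·(1.25) + (2.25)·(-3.75) + (2.25)·(1.25)) / 3 = -11.25/3 = -3.75
  s[B,B] = ((1.25)·(1.25) + (1.25)·(1.25) + (-3.75)·(-3.75) + (1.25)·(1.25)) / 3 = 18.75/3 = 6.25
  Sample standard deviations s_i = √(s[i,i]):
  s(A) = √(6.9167) = 2.63
  s(B) = √(6.25) = 2.5

Step 3 — r_{ij} = s_{ij} / (s_i · s_j):
  r[A,A] = 1 (diagonal).
  r[A,B] = -3.75 / (2.63 · 2.5) = -3.75 / 6.5749 = -0.5704
  r[B,B] = 1 (diagonal).

R is symmetric with unit diagonal. Assembling:

R = [[1, -0.5704],
 [-0.5704, 1]]


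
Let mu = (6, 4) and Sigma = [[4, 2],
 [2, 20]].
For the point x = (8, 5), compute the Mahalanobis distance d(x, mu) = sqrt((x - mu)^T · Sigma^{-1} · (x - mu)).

Step 1 — centre the observation: (x - mu) = (2, 1).

Step 2 — invert Sigma. det(Sigma) = 4·20 - (2)² = 76.
  Sigma^{-1} = (1/det) · [[d, -b], [-b, a]] = [[0.2632, -0.0263],
 [-0.0263, 0.0526]].

Step 3 — form the quadratic (x - mu)^T · Sigma^{-1} · (x - mu):
  Sigma^{-1} · (x - mu) = (0.5, 0).
  (x - mu)^T · [Sigma^{-1} · (x - mu)] = (2)·(0.5) + (1)·(0) = 1.

Step 4 — take square root: d = √(1) ≈ 1.

d(x, mu) = √(1) ≈ 1


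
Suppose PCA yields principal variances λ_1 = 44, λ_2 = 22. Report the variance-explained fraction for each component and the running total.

Step 1 — total variance = trace(Sigma) = Σ λ_i = 44 + 22 = 66.

Step 2 — fraction explained by component i = λ_i / Σ λ:
  PC1: 44/66 = 0.6667
  PC2: 22/66 = 0.3333

Step 3 — cumulative fraction after k components = (λ_1 + ... + λ_k) / Σ λ:
  k = 1: 44/66 = 0.6667
  k = 2: (44 + 22)/66 = 66/66 = 1

Summary (fraction, with percent):

explained: PC1 0.6667 (66.67%), PC2 0.3333 (33.33%);  cumulative: 0.6667, 1


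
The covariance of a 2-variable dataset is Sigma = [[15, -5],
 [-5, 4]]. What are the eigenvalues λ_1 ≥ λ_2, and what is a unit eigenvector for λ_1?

Step 1 — characteristic polynomial of 2×2 Sigma:
  det(Sigma - λI) = λ² - trace · λ + det = 0.
  trace = 15 + 4 = 19, det = 15·4 - (-5)² = 35.
Step 2 — discriminant:
  Δ = trace² - 4·det = 361 - 140 = 221.
Step 3 — eigenvalues:
  λ = (trace ± √Δ)/2 = (19 ± 14.8661)/2,
  λ_1 = 16.933,  λ_2 = 2.067.

Step 4 — unit eigenvector for λ_1: solve (Sigma - λ_1 I)v = 0. First row:
  (15 - 16.933)·v_x + (-5)·v_y = 0, i.e. (-1.933)·v_x + (-5)·v_y = 0,
  so v ∝ (b, λ_1 - a) = (-5, 1.933); multiply by -1 so the first entry is positive: u = (5, -1.933).
  ||u|| = √((5)² + (-1.933)²) = √(28.7366) ≈ 5.3607,
  v_1 = u/||u|| ≈ (0.9327, -0.3606) (||v_1|| = 1).

λ_1 = 16.933,  λ_2 = 2.067;  v_1 ≈ (0.9327, -0.3606)


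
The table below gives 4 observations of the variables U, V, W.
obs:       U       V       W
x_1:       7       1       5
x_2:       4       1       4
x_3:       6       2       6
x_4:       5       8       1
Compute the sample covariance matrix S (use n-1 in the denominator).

Step 1 — column means:
  mean(U) = (7 + 4 + 6 + 5) / 4 = 22/4 = 5.5
  mean(V) = (1 + 1 + 2 + 8) / 4 = 12/4 = 3
  mean(W) = (5 + 4 + 6 + 1) / 4 = 16/4 = 4

Step 2 — sample covariance S[i,j] = (1/(n-1)) · Σ_k (x_{k,i} - mean_i) · (x_{k,j} - mean_j), with n-1 = 3.
  S[U,U] = ((1.5)·(1.5) + (-1.5)·(-1.5) + (0.5)·(0.5) + (-0.5)·(-0.5)) / 3 = 5/3 = 1.6667
  S[U,V] = ((1.5)·(-2) + (-1.5)·(-2) + (0.5)·(-1) + (-0.5)·(5)) / 3 = -3/3 = -1
  S[U,W] = ((1.5)·(1) + (-1.5)·(0) + (0.5)·(2) + (-0.5)·(-3)) / 3 = 4/3 = 1.3333
  S[V,V] = ((-2)·(-2) + (-2)·(-2) + (-1)·(-1) + (5)·(5)) / 3 = 34/3 = 11.3333
  S[V,W] = ((-2)·(1) + (-2)·(0) + (-1)·(2) + (5)·(-3)) / 3 = -19/3 = -6.3333
  S[W,W] = ((1)·(1) + (0)·(0) + (2)·(2) + (-3)·(-3)) / 3 = 14/3 = 4.6667

S is symmetric (S[j,i] = S[i,j]). Assembling:

S = [[1.6667, -1, 1.3333],
 [-1, 11.3333, -6.3333],
 [1.3333, -6.3333, 4.6667]]


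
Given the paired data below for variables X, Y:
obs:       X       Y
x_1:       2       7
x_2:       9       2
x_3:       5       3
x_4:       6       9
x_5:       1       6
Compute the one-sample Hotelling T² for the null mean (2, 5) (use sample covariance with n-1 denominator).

Step 1 — sample mean vector:
  mean(X) = (2 + 9 + 5 + 6 + 1) / 5 = 23/5 = 4.6
  mean(Y) = (7 + 2 + 3 + 9 + 6) / 5 = 27/5 = 5.4
  x̄ = (4.6, 5.4),  deviation x̄ - mu_0 = (4.6, 5.4) - (2, 5) = (2.6, 0.4).

Step 2 — sample covariance matrix, S[i,j] = (1/(n-1)) · Σ_k (x_{k,i} - mean_i) · (x_{k,j} - mean_j), divisor n-1 = 4:
  S[X,X] = ((-2.6)·(-2.6) + (4.4)·(4.4) + (0.4)·(0.4) + (1.4)·(1.4) + (-3.6)·(-3.6)) / 4 = 41.2/4 = 10.3
  S[X,Y] = ((-2.6)·(1.6) + (4.4)·(-3.4) + (0.4)·(-2.4) + (1.4)·(3.6) + (-3.6)·(0.6)) / 4 = -17.2/4 = -4.3
  S[Y,Y] = ((1.6)·(1.6) + (-3.4)·(-3.4) + (-2.4)·(-2.4) + (3.6)·(3.6) + (0.6)·(0.6)) / 4 = 33.2/4 = 8.3
  S = [[10.3, -4.3],
 [-4.3, 8.3]].

Step 3 — invert S. det(S) = 10.3·8.3 - (-4.3)² = 67.
  S^{-1} = (1/det) · [[d, -b], [-b, a]] = [[0.1239, 0.0642],
 [0.0642, 0.1537]].

Step 4 — quadratic form (x̄ - mu_0)^T · S^{-1} · (x̄ - mu_0):
  S^{-1} · (x̄ - mu_0) = (0.3478, 0.2284),
  (x̄ - mu_0)^T · [...] = (2.6)·(0.3478) + (0.4)·(0.2284) = 0.9955.

Step 5 — scale by n: T² = 5 · 0.9955 = 4.9776.

T² ≈ 4.9776


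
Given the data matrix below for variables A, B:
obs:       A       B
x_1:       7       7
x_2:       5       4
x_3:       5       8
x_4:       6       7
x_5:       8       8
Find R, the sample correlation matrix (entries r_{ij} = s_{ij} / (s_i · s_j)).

Step 1 — column means:
  mean(A) = (7 + 5 + 5 + 6 + 8) / 5 = 31/5 = 6.2
  mean(B) = (7 + 4 + 8 + 7 + 8) / 5 = 34/5 = 6.8

Step 2 — sample variances and covariances s[i,j] = (1/(n-1)) · Σ_k (x_{k,i} - mean_i) · (x_{k,j} - mean_j), with n-1 = 4:
  s[A,A] = ((0.8)·(0.8) + (-1.2)·(-1.2) + (-1.2)·(-1.2) + (-0.2)·(-0.2) + (1.8)·(1.8)) / 4 = 6.8/4 = 1.7
  s[A,B] = ((0.8)·(0.2) + (-1.2)·(-2.8) + (-1.2)·(1.2) + (-0.2)·(0.2) + (1.8)·(1.2)) / 4 = 4.2/4 = 1.05
  s[B,B] = ((0.2)·(0.2) + (-2.8)·(-2.8) + (1.2)·(1.2) + (0.2)·(0.2) + (1.2)·(1.2)) / 4 = 10.8/4 = 2.7
  Sample standard deviations s_i = √(s[i,i]):
  s(A) = √(1.7) = 1.3038
  s(B) = √(2.7) = 1.6432

Step 3 — r_{ij} = s_{ij} / (s_i · s_j):
  r[A,A] = 1 (diagonal).
  r[A,B] = 1.05 / (1.3038 · 1.6432) = 1.05 / 2.1424 = 0.4901
  r[B,B] = 1 (diagonal).

R is symmetric with unit diagonal. Assembling:

R = [[1, 0.4901],
 [0.4901, 1]]


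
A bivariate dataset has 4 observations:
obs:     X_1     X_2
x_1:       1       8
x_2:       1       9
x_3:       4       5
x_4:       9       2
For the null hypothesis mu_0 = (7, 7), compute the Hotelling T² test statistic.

Step 1 — sample mean vector:
  mean(X_1) = (1 + 1 + 4 + 9) / 4 = 15/4 = 3.75
  mean(X_2) = (8 + 9 + 5 + 2) / 4 = 24/4 = 6
  x̄ = (3.75, 6),  deviation x̄ - mu_0 = (3.75, 6) - (7, 7) = (-3.25, -1).

Step 2 — sample covariance matrix, S[i,j] = (1/(n-1)) · Σ_k (x_{k,i} - mean_i) · (x_{k,j} - mean_j), divisor n-1 = 3:
  S[X_1,X_1] = ((-2.75)·(-2.75) + (-2.75)·(-2.75) + (0.25)·(0.25) + (5.25)·(5.25)) / 3 = 42.75/3 = 14.25
  S[X_1,X_2] = ((-2.75)·(2) + (-2.75)·(3) + (0.25)·(-1) + (5.25)·(-4)) / 3 = -35/3 = -11.6667
  S[X_2,X_2] = ((2)·(2) + (3)·(3) + (-1)·(-1) + (-4)·(-4)) / 3 = 30/3 = 10
  S = [[14.25, -11.6667],
 [-11.6667, 10]].

Step 3 — invert S. det(S) = 14.25·10 - (-11.6667)² = 6.3889.
  S^{-1} = (1/det) · [[d, -b], [-b, a]] = [[1.5652, 1.8261],
 [1.8261, 2.2304]].

Step 4 — quadratic form (x̄ - mu_0)^T · S^{-1} · (x̄ - mu_0):
  S^{-1} · (x̄ - mu_0) = (-6.913, -8.1652),
  (x̄ - mu_0)^T · [...] = (-3.25)·(-6.913) + (-1)·(-8.1652) = 30.6326.

Step 5 — scale by n: T² = 4 · 30.6326 = 122.5304.

T² ≈ 122.5304


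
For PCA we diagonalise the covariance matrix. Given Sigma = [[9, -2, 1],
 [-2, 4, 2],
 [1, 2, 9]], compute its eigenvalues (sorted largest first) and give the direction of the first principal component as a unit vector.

Step 1 — characteristic polynomial p(λ) = det(λI - Sigma) = λ³ - tr·λ² + c_1·λ - det, where tr = trace, c_1 = sum of the principal 2×2 minors, det = det(Sigma):
  tr = 9 + 4 + 9 = 22,
  c_1 = (9·4 - (-2)²) + (9·9 - (1)²) + (4·9 - (2)²) = 32 + 80 + 32 = 144,
  det = 9·(4·9 - (2)²) - (-2)·((-2)·9 - (2)·(1)) + (1)·((-2)·(2) - 4·(1)) = 9·(32) - (-2)·(-20) + (1)·(-8) = 240.
  So p(λ) = λ³ - 22λ² + 144λ - 240.
Step 2 — look for an integer root (rational root theorem: any rational root is an integer divisor of 240). Testing λ = 10:
  p(10) = 1000 - 2200 + 1440 - 240 = 0  ✓
  Dividing out (λ - 10): p(λ) = (λ - 10)(λ² - 12λ + 24).
Step 3 — remaining eigenvalues from the quadratic λ² - 12λ + 24 = 0:
  Δ = 12² - 4·24 = 144 - 96 = 48,  λ = (12 ± √48)/2 = (12 ± 6.9282)/2 ≈ 9.4641 or 2.5359.
  Sorted: λ_1 = 10,  λ_2 = 9.4641,  λ_3 = 2.5359  (check: sum = 22 = tr ✓).

Step 4 — unit eigenvector for λ_1 = 10: v spans the null space of (Sigma - λ_1 I), whose rows are
  r_1 = (-1, -2, 1),  r_2 = (-2, -6, 2),  r_3 = (1, 2, -1).
  v is orthogonal to every row, so take v ∝ r_1 × r_2 = ((-2)·(2) - (1)·(-6), (1)·(-2) - (-1)·(2), (-1)·(-6) - (-2)·(-2)) = (2, 0, 2).
  Rescale (divide by 2): u = (1, 0, 1).
  ||u|| = √((1)² + (0)² + (1)²) = √(2) ≈ 1.4142,  v_1 = u/||u|| ≈ (0.7071, 0, 0.7071) (||v_1|| = 1).

λ_1 = 10,  λ_2 = 9.4641,  λ_3 = 2.5359;  v_1 ≈ (0.7071, 0, 0.7071)


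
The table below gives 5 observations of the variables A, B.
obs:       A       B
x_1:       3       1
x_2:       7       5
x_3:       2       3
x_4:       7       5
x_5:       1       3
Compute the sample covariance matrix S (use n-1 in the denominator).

Step 1 — column means:
  mean(A) = (3 + 7 + 2 + 7 + 1) / 5 = 20/5 = 4
  mean(B) = (1 + 5 + 3 + 5 + 3) / 5 = 17/5 = 3.4

Step 2 — sample covariance S[i,j] = (1/(n-1)) · Σ_k (x_{k,i} - mean_i) · (x_{k,j} - mean_j), with n-1 = 4.
  S[A,A] = ((-1)·(-1) + (3)·(3) + (-2)·(-2) + (3)·(3) + (-3)·(-3)) / 4 = 32/4 = 8
  S[A,B] = ((-1)·(-2.4) + (3)·(1.6) + (-2)·(-0.4) + (3)·(1.6) + (-3)·(-0.4)) / 4 = 14/4 = 3.5
  S[B,B] = ((-2.4)·(-2.4) + (1.6)·(1.6) + (-0.4)·(-0.4) + (1.6)·(1.6) + (-0.4)·(-0.4)) / 4 = 11.2/4 = 2.8

S is symmetric (S[j,i] = S[i,j]). Assembling:

S = [[8, 3.5],
 [3.5, 2.8]]


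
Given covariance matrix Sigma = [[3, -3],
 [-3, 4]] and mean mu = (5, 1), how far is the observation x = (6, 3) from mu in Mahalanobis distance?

Step 1 — centre the observation: (x - mu) = (1, 2).

Step 2 — invert Sigma. det(Sigma) = 3·4 - (-3)² = 3.
  Sigma^{-1} = (1/det) · [[d, -b], [-b, a]] = [[1.3333, 1],
 [1, 1]].

Step 3 — form the quadratic (x - mu)^T · Sigma^{-1} · (x - mu):
  Sigma^{-1} · (x - mu) = (3.3333, 3).
  (x - mu)^T · [Sigma^{-1} · (x - mu)] = (1)·(3.3333) + (2)·(3) = 9.3333.

Step 4 — take square root: d = √(9.3333) ≈ 3.0551.

d(x, mu) = √(9.3333) ≈ 3.0551


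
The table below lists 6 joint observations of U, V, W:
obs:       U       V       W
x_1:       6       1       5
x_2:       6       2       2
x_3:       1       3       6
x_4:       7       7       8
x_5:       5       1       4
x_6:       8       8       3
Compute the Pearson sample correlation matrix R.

Step 1 — column means:
  mean(U) = (6 + 6 + 1 + 7 + 5 + 8) / 6 = 33/6 = 5.5
  mean(V) = (1 + 2 + 3 + 7 + 1 + 8) / 6 = 22/6 = 3.6667
  mean(W) = (5 + 2 + 6 + 8 + 4 + 3) / 6 = 28/6 = 4.6667

Step 2 — sample variances and covariances s[i,j] = (1/(n-1)) · Σ_k (x_{k,i} - mean_i) · (x_{k,j} - mean_j), with n-1 = 5:
  s[U,U] = ((0.5)·(0.5) + (0.5)·(0.5) + (-4.5)·(-4.5) + (1.5)·(1.5) + (-0.5)·(-0.5) + (2.5)·(2.5)) / 5 = 29.5/5 = 5.9
  s[U,V] = ((0.5)·(-2.6667) + (0.5)·(-1.6667) + (-4.5)·(-0.6667) + (1.5)·(3.3333) + (-0.5)·(-2.6667) + (2.5)·(4.3333)) / 5 = 18/5 = 3.6
  s[U,W] = ((0.5)·(0.3333) + (0.5)·(-2.6667) + (-4.5)·(1.3333) + (1.5)·(3.3333) + (-0.5)·(-0.6667) + (2.5)·(-1.6667)) / 5 = -6/5 = -1.2
  s[V,V] = ((-2.6667)·(-2.6667) + (-1.6667)·(-1.6667) + (-0.6667)·(-0.6667) + (3.3333)·(3.3333) + (-2.6667)·(-2.6667) + (4.3333)·(4.3333)) / 5 = 47.3333/5 = 9.4667
  s[V,W] = ((-2.6667)·(0.3333) + (-1.6667)·(-2.6667) + (-0.6667)·(1.3333) + (3.3333)·(3.3333) + (-2.6667)·(-0.6667) + (4.3333)·(-1.6667)) / 5 = 8.3333/5 = 1.6667
  s[W,W] = ((0.3333)·(0.3333) + (-2.6667)·(-2.6667) + (1.3333)·(1.3333) + (3.3333)·(3.3333) + (-0.6667)·(-0.6667) + (-1.6667)·(-1.6667)) / 5 = 23.3333/5 = 4.6667
  Sample standard deviations s_i = √(s[i,i]):
  s(U) = √(5.9) = 2.429
  s(V) = √(9.4667) = 3.0768
  s(W) = √(4.6667) = 2.1602

Step 3 — r_{ij} = s_{ij} / (s_i · s_j):
  r[U,U] = 1 (diagonal).
  r[U,V] = 3.6 / (2.429 · 3.0768) = 3.6 / 7.4735 = 0.4817
  r[U,W] = -1.2 / (2.429 · 2.1602) = -1.2 / 5.2472 = -0.2287
  r[V,V] = 1 (diagonal).
  r[V,W] = 1.6667 / (3.0768 · 2.1602) = 1.6667 / 6.6466 = 0.2508
  r[W,W] = 1 (diagonal).

R is symmetric with unit diagonal. Assembling:

R = [[1, 0.4817, -0.2287],
 [0.4817, 1, 0.2508],
 [-0.2287, 0.2508, 1]]


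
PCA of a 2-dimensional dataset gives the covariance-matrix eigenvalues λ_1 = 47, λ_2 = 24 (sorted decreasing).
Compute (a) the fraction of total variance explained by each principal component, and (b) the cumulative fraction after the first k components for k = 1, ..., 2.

Step 1 — total variance = trace(Sigma) = Σ λ_i = 47 + 24 = 71.

Step 2 — fraction explained by component i = λ_i / Σ λ:
  PC1: 47/71 = 0.662
  PC2: 24/71 = 0.338

Step 3 — cumulative fraction after k components = (λ_1 + ... + λ_k) / Σ λ:
  k = 1: 47/71 = 0.662
  k = 2: (47 + 24)/71 = 71/71 = 1

Summary (fraction, with percent):

explained: PC1 0.662 (66.2%), PC2 0.338 (33.8%);  cumulative: 0.662, 1


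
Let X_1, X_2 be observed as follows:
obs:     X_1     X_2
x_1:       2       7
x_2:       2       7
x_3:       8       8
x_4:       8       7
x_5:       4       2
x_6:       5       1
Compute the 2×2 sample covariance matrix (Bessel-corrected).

Step 1 — column means:
  mean(X_1) = (2 + 2 + 8 + 8 + 4 + 5) / 6 = 29/6 = 4.8333
  mean(X_2) = (7 + 7 + 8 + 7 + 2 + 1) / 6 = 32/6 = 5.3333

Step 2 — sample covariance S[i,j] = (1/(n-1)) · Σ_k (x_{k,i} - mean_i) · (x_{k,j} - mean_j), with n-1 = 5.
  S[X_1,X_1] = ((-2.8333)·(-2.8333) + (-2.8333)·(-2.8333) + (3.1667)·(3.1667) + (3.1667)·(3.1667) + (-0.8333)·(-0.8333) + (0.1667)·(0.1667)) / 5 = 36.8333/5 = 7.3667
  S[X_1,X_2] = ((-2.8333)·(1.6667) + (-2.8333)·(1.6667) + (3.1667)·(2.6667) + (3.1667)·(1.6667) + (-0.8333)·(-3.3333) + (0.1667)·(-4.3333)) / 5 = 6.3333/5 = 1.2667
  S[X_2,X_2] = ((1.6667)·(1.6667) + (1.6667)·(1.6667) + (2.6667)·(2.6667) + (1.6667)·(1.6667) + (-3.3333)·(-3.3333) + (-4.3333)·(-4.3333)) / 5 = 45.3333/5 = 9.0667

S is symmetric (S[j,i] = S[i,j]). Assembling:

S = [[7.3667, 1.2667],
 [1.2667, 9.0667]]


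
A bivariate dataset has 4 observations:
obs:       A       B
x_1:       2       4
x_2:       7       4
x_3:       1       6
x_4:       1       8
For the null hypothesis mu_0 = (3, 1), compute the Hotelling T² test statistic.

Step 1 — sample mean vector:
  mean(A) = (2 + 7 + 1 + 1) / 4 = 11/4 = 2.75
  mean(B) = (4 + 4 + 6 + 8) / 4 = 22/4 = 5.5
  x̄ = (2.75, 5.5),  deviation x̄ - mu_0 = (2.75, 5.5) - (3, 1) = (-0.25, 4.5).

Step 2 — sample covariance matrix, S[i,j] = (1/(n-1)) · Σ_k (x_{k,i} - mean_i) · (x_{k,j} - mean_j), divisor n-1 = 3:
  S[A,A] = ((-0.75)·(-0.75) + (4.25)·(4.25) + (-1.75)·(-1.75) + (-1.75)·(-1.75)) / 3 = 24.75/3 = 8.25
  S[A,B] = ((-0.75)·(-1.5) + (4.25)·(-1.5) + (-1.75)·(0.5) + (-1.75)·(2.5)) / 3 = -10.5/3 = -3.5
  S[B,B] = ((-1.5)·(-1.5) + (-1.5)·(-1.5) + (0.5)·(0.5) + (2.5)·(2.5)) / 3 = 11/3 = 3.6667
  S = [[8.25, -3.5],
 [-3.5, 3.6667]].

Step 3 — invert S. det(S) = 8.25·3.6667 - (-3.5)² = 18.
  S^{-1} = (1/det) · [[d, -b], [-b, a]] = [[0.2037, 0.1944],
 [0.1944, 0.4583]].

Step 4 — quadratic form (x̄ - mu_0)^T · S^{-1} · (x̄ - mu_0):
  S^{-1} · (x̄ - mu_0) = (0.8241, 2.0139),
  (x̄ - mu_0)^T · [...] = (-0.25)·(0.8241) + (4.5)·(2.0139) = 8.8565.

Step 5 — scale by n: T² = 4 · 8.8565 = 35.4259.

T² ≈ 35.4259


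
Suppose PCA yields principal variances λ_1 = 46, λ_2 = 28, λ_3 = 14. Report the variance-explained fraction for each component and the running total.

Step 1 — total variance = trace(Sigma) = Σ λ_i = 46 + 28 + 14 = 88.

Step 2 — fraction explained by component i = λ_i / Σ λ:
  PC1: 46/88 = 0.5227
  PC2: 28/88 = 0.3182
  PC3: 14/88 = 0.1591

Step 3 — cumulative fraction after k components = (λ_1 + ... + λ_k) / Σ λ:
  k = 1: 46/88 = 0.5227
  k = 2: (46 + 28)/88 = 74/88 = 0.8409
  k = 3: (46 + 28 + 14)/88 = 88/88 = 1

Summary (fraction, with percent):

explained: PC1 0.5227 (52.27%), PC2 0.3182 (31.82%), PC3 0.1591 (15.91%);  cumulative: 0.5227, 0.8409, 1


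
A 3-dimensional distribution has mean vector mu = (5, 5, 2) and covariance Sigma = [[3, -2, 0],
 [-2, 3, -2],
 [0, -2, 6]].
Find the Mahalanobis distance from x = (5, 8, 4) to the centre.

Step 1 — centre the observation: (x - mu) = (0, 3, 2).

Step 2 — invert Sigma (cofactor / det for 3×3, or solve directly):
  Sigma^{-1} = [[0.7778, 0.6667, 0.2222],
 [0.6667, 1, 0.3333],
 [0.2222, 0.3333, 0.2778]].

Step 3 — form the quadratic (x - mu)^T · Sigma^{-1} · (x - mu):
  Sigma^{-1} · (x - mu) = (2.4444, 3.6667, 1.5556).
  (x - mu)^T · [Sigma^{-1} · (x - mu)] = (0)·(2.4444) + (3)·(3.6667) + (2)·(1.5556) = 14.1111.

Step 4 — take square root: d = √(14.1111) ≈ 3.7565.

d(x, mu) = √(14.1111) ≈ 3.7565


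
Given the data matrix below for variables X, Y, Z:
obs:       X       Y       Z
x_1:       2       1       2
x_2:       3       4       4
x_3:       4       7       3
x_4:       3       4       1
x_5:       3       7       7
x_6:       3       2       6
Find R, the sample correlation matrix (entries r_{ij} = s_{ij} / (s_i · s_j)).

Step 1 — column means:
  mean(X) = (2 + 3 + 4 + 3 + 3 + 3) / 6 = 18/6 = 3
  mean(Y) = (1 + 4 + 7 + 4 + 7 + 2) / 6 = 25/6 = 4.1667
  mean(Z) = (2 + 4 + 3 + 1 + 7 + 6) / 6 = 23/6 = 3.8333

Step 2 — sample variances and covariances s[i,j] = (1/(n-1)) · Σ_k (x_{k,i} - mean_i) · (x_{k,j} - mean_j), with n-1 = 5:
  s[X,X] = ((-1)·(-1) + (0)·(0) + (1)·(1) + (0)·(0) + (0)·(0) + (0)·(0)) / 5 = 2/5 = 0.4
  s[X,Y] = ((-1)·(-3.1667) + (0)·(-0.1667) + (1)·(2.8333) + (0)·(-0.1667) + (0)·(2.8333) + (0)·(-2.1667)) / 5 = 6/5 = 1.2
  s[X,Z] = ((-1)·(-1.8333) + (0)·(0.1667) + (1)·(-0.8333) + (0)·(-2.8333) + (0)·(3.1667) + (0)·(2.1667)) / 5 = 1/5 = 0.2
  s[Y,Y] = ((-3.1667)·(-3.1667) + (-0.1667)·(-0.1667) + (2.8333)·(2.8333) + (-0.1667)·(-0.1667) + (2.8333)·(2.8333) + (-2.1667)·(-2.1667)) / 5 = 30.8333/5 = 6.1667
  s[Y,Z] = ((-3.1667)·(-1.8333) + (-0.1667)·(0.1667) + (2.8333)·(-0.8333) + (-0.1667)·(-2.8333) + (2.8333)·(3.1667) + (-2.1667)·(2.1667)) / 5 = 8.1667/5 = 1.6333
  s[Z,Z] = ((-1.8333)·(-1.8333) + (0.1667)·(0.1667) + (-0.8333)·(-0.8333) + (-2.8333)·(-2.8333) + (3.1667)·(3.1667) + (2.1667)·(2.1667)) / 5 = 26.8333/5 = 5.3667
  Sample standard deviations s_i = √(s[i,i]):
  s(X) = √(0.4) = 0.6325
  s(Y) = √(6.1667) = 2.4833
  s(Z) = √(5.3667) = 2.3166

Step 3 — r_{ij} = s_{ij} / (s_i · s_j):
  r[X,X] = 1 (diagonal).
  r[X,Y] = 1.2 / (0.6325 · 2.4833) = 1.2 / 1.5706 = 0.7641
  r[X,Z] = 0.2 / (0.6325 · 2.3166) = 0.2 / 1.4652 = 0.1365
  r[Y,Y] = 1 (diagonal).
  r[Y,Z] = 1.6333 / (2.4833 · 2.3166) = 1.6333 / 5.7528 = 0.2839
  r[Z,Z] = 1 (diagonal).

R is symmetric with unit diagonal. Assembling:

R = [[1, 0.7641, 0.1365],
 [0.7641, 1, 0.2839],
 [0.1365, 0.2839, 1]]


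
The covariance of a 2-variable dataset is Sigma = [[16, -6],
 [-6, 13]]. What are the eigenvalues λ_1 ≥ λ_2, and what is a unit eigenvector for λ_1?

Step 1 — characteristic polynomial of 2×2 Sigma:
  det(Sigma - λI) = λ² - trace · λ + det = 0.
  trace = 16 + 13 = 29, det = 16·13 - (-6)² = 172.
Step 2 — discriminant:
  Δ = trace² - 4·det = 841 - 688 = 153.
Step 3 — eigenvalues:
  λ = (trace ± √Δ)/2 = (29 ± 12.3693)/2,
  λ_1 = 20.6847,  λ_2 = 8.3153.

Step 4 — unit eigenvector for λ_1: solve (Sigma - λ_1 I)v = 0. First row:
  (16 - 20.6847)·v_x + (-6)·v_y = 0, i.e. (-4.6847)·v_x + (-6)·v_y = 0,
  so v ∝ (b, λ_1 - a) = (-6, 4.6847); multiply by -1 so the first entry is positive: u = (6, -4.6847).
  ||u|| = √((6)² + (-4.6847)²) = √(57.946) ≈ 7.6122,
  v_1 = u/||u|| ≈ (0.7882, -0.6154) (||v_1|| = 1).

λ_1 = 20.6847,  λ_2 = 8.3153;  v_1 ≈ (0.7882, -0.6154)


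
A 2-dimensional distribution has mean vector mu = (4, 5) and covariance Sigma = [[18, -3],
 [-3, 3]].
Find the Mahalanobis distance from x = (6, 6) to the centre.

Step 1 — centre the observation: (x - mu) = (2, 1).

Step 2 — invert Sigma. det(Sigma) = 18·3 - (-3)² = 45.
  Sigma^{-1} = (1/det) · [[d, -b], [-b, a]] = [[0.0667, 0.0667],
 [0.0667, 0.4]].

Step 3 — form the quadratic (x - mu)^T · Sigma^{-1} · (x - mu):
  Sigma^{-1} · (x - mu) = (0.2, 0.5333).
  (x - mu)^T · [Sigma^{-1} · (x - mu)] = (2)·(0.2) + (1)·(0.5333) = 0.9333.

Step 4 — take square root: d = √(0.9333) ≈ 0.9661.

d(x, mu) = √(0.9333) ≈ 0.9661
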